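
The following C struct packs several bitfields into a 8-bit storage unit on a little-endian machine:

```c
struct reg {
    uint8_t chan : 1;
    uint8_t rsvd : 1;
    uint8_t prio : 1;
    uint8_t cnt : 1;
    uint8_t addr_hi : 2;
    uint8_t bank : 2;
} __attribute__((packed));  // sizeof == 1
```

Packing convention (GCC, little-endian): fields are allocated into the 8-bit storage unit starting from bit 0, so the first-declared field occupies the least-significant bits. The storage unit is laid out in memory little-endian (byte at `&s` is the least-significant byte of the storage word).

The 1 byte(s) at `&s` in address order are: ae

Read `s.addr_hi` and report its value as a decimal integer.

[0]=0xae (little-endian) → word 0xae
chan [0+:1] = (word>>0) & 0x1 = 0
rsvd [1+:1] = (word>>1) & 0x1 = 1
prio [2+:1] = (word>>2) & 0x1 = 1
cnt [3+:1] = (word>>3) & 0x1 = 1
addr_hi [4+:2] = (word>>4) & 0x3 = 2  ←
bank [6+:2] = (word>>6) & 0x3 = 2

2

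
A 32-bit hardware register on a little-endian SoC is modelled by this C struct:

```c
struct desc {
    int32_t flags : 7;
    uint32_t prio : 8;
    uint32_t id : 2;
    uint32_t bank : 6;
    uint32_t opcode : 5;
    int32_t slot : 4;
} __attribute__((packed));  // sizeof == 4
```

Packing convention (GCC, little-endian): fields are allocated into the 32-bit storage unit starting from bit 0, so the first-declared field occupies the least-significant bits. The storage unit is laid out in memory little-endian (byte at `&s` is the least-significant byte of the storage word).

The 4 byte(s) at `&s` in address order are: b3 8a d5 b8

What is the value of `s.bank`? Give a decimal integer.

[0]=0xb3 [1]=0x8a [2]=0xd5 [3]=0xb8 (little-endian) → word 0xb8d58ab3
flags:7 @ bit 0 → (0xb8d58ab3>>0)&0x7f = 0x33
prio:8 @ bit 7 → (0xb8d58ab3>>7)&0xff = 0x15
id:2 @ bit 15 → (0xb8d58ab3>>15)&0x3 = 0x3
bank:6 @ bit 17 → (0xb8d58ab3>>17)&0x3f = 0x2a  ←
opcode:5 @ bit 23 → (0xb8d58ab3>>23)&0x1f = 0x11
slot:4 @ bit 28 → (0xb8d58ab3>>28)&0xf = 0xb

42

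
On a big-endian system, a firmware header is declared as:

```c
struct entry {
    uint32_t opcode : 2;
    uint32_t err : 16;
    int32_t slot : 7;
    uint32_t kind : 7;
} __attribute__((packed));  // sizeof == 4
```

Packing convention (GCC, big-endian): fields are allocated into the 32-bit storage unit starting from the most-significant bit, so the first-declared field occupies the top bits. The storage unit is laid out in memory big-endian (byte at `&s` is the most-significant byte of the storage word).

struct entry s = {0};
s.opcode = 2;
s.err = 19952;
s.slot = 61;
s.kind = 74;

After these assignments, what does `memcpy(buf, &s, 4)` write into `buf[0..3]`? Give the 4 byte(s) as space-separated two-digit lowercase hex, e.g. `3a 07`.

93 7c 1e ca

opcode:2 = 2 → 0x2 << 30 → word 0x80000000
err:16 = 19952 → 0x4df0 << 14 → word 0x937c0000
slot:7 = 61 → 0x3d << 7 → word 0x937c1e80
kind:7 = 74 → 0x4a << 0 → word 0x937c1eca
word = 0x937c1eca → big-endian bytes:
  [0]=0x93  [1]=0x7c  [2]=0x1e  [3]=0xca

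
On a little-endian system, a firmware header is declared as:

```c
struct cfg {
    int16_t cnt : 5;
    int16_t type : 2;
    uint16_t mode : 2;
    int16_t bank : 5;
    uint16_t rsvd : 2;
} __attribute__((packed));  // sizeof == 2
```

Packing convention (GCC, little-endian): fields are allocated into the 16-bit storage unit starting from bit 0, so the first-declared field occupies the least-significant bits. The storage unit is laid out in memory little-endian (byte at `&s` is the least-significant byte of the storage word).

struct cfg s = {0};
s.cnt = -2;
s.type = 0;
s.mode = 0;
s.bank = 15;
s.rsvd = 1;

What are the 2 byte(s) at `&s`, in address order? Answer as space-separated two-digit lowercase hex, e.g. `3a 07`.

[0+:5] cnt=-2 & 0x1f = 0x1e; word=0x001e
[5+:2] type=0 & 0x3 = 0x0; word=0x001e
[7+:2] mode=0 & 0x3 = 0x0; word=0x001e
[9+:5] bank=15 & 0x1f = 0xf; word=0x1e1e
[14+:2] rsvd=1 & 0x3 = 0x1; word=0x5e1e
word = 0x5e1e → little-endian bytes:
  [0]=0x1e  [1]=0x5e

1e 5e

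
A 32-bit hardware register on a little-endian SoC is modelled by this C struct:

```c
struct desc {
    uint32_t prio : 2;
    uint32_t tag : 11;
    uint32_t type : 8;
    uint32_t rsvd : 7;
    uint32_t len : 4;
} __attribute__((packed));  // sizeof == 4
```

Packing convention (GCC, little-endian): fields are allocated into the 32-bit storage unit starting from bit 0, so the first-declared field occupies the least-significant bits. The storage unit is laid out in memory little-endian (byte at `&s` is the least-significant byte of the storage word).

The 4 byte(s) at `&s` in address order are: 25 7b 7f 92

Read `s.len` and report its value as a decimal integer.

9

[0]=0x25 [1]=0x7b [2]=0x7f [3]=0x92 (little-endian) → word 0x927f7b25
prio:2 @ bit 0 → (0x927f7b25>>0)&0x3 = 0x1
tag:11 @ bit 2 → (0x927f7b25>>2)&0x7ff = 0x6c9
type:8 @ bit 13 → (0x927f7b25>>13)&0xff = 0xfb
rsvd:7 @ bit 21 → (0x927f7b25>>21)&0x7f = 0x13
len:4 @ bit 28 → (0x927f7b25>>28)&0xf = 0x9  ←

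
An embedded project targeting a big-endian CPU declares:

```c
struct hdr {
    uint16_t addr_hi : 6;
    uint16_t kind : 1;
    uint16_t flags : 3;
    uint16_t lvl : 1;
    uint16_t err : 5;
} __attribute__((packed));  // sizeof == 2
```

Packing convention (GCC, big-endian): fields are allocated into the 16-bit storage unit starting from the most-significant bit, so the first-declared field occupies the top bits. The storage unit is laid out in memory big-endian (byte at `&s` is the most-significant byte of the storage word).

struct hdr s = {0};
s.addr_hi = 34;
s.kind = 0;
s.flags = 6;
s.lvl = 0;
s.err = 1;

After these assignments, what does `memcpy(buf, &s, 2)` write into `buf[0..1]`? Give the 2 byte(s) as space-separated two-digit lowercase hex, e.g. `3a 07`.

[10+:6] addr_hi=34 & 0x3f = 0x22; word=0x8800
[9+:1] kind=0 & 0x1 = 0x0; word=0x8800
[6+:3] flags=6 & 0x7 = 0x6; word=0x8980
[5+:1] lvl=0 & 0x1 = 0x0; word=0x8980
[0+:5] err=1 & 0x1f = 0x1; word=0x8981
word = 0x8981 → big-endian bytes:
  [0]=0x89  [1]=0x81

89 81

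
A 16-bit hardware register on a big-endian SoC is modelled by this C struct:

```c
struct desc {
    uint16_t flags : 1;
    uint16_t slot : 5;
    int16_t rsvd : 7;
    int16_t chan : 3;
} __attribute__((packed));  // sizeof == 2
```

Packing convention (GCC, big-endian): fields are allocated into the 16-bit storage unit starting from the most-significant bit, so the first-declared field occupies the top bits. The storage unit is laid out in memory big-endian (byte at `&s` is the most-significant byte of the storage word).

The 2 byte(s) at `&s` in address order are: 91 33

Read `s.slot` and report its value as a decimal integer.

[0]=0x91 [1]=0x33 (big-endian) → word 0x9133
flags:1 @ bit 15 → (0x9133>>15)&0x1 = 0x1
slot:5 @ bit 10 → (0x9133>>10)&0x1f = 0x4  ←
rsvd:7 @ bit 3 → (0x9133>>3)&0x7f = 0x26
chan:3 @ bit 0 → (0x9133>>0)&0x7 = 0x3

4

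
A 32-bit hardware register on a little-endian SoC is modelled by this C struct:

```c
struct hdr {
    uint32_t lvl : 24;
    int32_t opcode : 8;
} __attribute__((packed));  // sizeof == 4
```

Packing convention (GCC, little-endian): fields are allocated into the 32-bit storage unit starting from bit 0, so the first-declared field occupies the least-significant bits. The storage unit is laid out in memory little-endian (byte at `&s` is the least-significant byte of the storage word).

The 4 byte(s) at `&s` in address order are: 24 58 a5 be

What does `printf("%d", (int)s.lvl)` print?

[0]=0x24 [1]=0x58 [2]=0xa5 [3]=0xbe (little-endian) → word 0xbea55824
lvl:24 @ bit 0 → (0xbea55824>>0)&0xffffff = 0xa55824  ←
opcode:8 @ bit 24 → (0xbea55824>>24)&0xff = 0xbe

10836004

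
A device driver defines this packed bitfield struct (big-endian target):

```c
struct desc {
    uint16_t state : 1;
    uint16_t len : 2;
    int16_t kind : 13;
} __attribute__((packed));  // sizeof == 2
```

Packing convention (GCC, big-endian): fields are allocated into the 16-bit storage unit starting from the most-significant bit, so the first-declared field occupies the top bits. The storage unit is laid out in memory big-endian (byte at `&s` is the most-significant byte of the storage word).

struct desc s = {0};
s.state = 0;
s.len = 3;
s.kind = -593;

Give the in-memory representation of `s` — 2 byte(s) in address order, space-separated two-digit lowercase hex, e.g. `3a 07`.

7d af

state (1b) val=0 bits=0x0 at bit 15: 0x0000
len (2b) val=3 bits=0x3 at bit 13: 0x6000
kind (13b) val=-593 bits=0x1daf at bit 0: 0x7daf
word = 0x7daf → big-endian bytes:
  [0]=0x7d  [1]=0xaf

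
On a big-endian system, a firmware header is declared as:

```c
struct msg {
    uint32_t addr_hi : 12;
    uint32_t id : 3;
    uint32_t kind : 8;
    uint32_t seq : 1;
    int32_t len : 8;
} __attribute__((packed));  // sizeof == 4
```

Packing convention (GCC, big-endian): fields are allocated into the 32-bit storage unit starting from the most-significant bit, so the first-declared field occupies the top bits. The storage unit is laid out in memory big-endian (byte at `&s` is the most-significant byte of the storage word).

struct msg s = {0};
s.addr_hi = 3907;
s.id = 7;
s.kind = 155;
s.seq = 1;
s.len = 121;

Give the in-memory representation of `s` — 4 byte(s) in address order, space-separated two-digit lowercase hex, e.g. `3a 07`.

f4 3f 37 79

addr_hi (12b) val=3907 bits=0xf43 at bit 20: 0xf4300000
id (3b) val=7 bits=0x7 at bit 17: 0xf43e0000
kind (8b) val=155 bits=0x9b at bit 9: 0xf43f3600
seq (1b) val=1 bits=0x1 at bit 8: 0xf43f3700
len (8b) val=121 bits=0x79 at bit 0: 0xf43f3779
word = 0xf43f3779 → big-endian bytes:
  [0]=0xf4  [1]=0x3f  [2]=0x37  [3]=0x79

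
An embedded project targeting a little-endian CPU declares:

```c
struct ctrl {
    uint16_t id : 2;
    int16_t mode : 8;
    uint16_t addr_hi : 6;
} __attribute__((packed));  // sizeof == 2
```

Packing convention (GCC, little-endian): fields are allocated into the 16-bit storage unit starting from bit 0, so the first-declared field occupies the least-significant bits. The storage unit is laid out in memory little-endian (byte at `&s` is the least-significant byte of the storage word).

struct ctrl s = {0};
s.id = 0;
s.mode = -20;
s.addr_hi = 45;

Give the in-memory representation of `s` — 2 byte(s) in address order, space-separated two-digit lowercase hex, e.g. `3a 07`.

b0 b7

id (2b) val=0 bits=0x0 at bit 0: 0x0000
mode (8b) val=-20 bits=0xec at bit 2: 0x03b0
addr_hi (6b) val=45 bits=0x2d at bit 10: 0xb7b0
word = 0xb7b0 → little-endian bytes:
  [0]=0xb0  [1]=0xb7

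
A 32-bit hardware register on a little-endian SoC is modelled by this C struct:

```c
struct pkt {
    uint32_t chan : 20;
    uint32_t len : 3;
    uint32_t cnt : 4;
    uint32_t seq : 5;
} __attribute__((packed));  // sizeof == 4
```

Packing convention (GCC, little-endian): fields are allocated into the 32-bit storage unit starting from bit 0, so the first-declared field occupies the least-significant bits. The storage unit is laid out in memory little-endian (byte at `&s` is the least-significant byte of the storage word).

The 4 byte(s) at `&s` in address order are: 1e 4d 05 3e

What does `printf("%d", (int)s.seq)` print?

[0]=0x1e [1]=0x4d [2]=0x05 [3]=0x3e (little-endian) → word 0x3e054d1e
chan:20 @ bit 0 → (0x3e054d1e>>0)&0xfffff = 0x54d1e
len:3 @ bit 20 → (0x3e054d1e>>20)&0x7 = 0x0
cnt:4 @ bit 23 → (0x3e054d1e>>23)&0xf = 0xc
seq:5 @ bit 27 → (0x3e054d1e>>27)&0x1f = 0x7  ←

7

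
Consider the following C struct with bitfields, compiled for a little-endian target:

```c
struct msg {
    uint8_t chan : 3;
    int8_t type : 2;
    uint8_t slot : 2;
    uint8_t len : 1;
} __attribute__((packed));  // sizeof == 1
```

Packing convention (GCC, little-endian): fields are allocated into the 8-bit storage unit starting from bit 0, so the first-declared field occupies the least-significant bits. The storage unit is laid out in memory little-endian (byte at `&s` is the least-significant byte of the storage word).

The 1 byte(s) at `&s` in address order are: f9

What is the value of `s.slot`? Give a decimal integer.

[0]=0xf9 (little-endian) → word 0xf9
chan [0+:3] = (word>>0) & 0x7 = 1
type [3+:2] = (word>>3) & 0x3 = 3
slot [5+:2] = (word>>5) & 0x3 = 3  ←
len [7+:1] = (word>>7) & 0x1 = 1

3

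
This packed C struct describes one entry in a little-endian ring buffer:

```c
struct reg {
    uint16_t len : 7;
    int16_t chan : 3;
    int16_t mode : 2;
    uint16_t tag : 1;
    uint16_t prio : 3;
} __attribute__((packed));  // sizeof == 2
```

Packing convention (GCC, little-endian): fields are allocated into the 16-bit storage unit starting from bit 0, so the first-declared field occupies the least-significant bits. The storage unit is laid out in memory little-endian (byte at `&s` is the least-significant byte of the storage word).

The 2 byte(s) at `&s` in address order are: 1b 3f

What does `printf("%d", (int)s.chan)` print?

[0]=0x1b [1]=0x3f (little-endian) → word 0x3f1b
len:7 @ bit 0 → (0x3f1b>>0)&0x7f = 0x1b
chan:3 @ bit 7 → (0x3f1b>>7)&0x7 = 0x6  ←
mode:2 @ bit 10 → (0x3f1b>>10)&0x3 = 0x3
tag:1 @ bit 12 → (0x3f1b>>12)&0x1 = 0x1
prio:3 @ bit 13 → (0x3f1b>>13)&0x7 = 0x1
chan signed 3b, MSB=1: 6 - 8 = -2

-2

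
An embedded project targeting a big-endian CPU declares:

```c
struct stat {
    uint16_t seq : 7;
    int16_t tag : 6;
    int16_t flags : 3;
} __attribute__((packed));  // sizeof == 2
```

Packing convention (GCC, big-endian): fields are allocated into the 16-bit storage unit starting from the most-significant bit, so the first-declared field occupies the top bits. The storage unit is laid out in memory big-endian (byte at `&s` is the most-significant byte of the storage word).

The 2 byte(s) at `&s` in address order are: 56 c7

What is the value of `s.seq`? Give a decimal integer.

43

[0]=0x56 [1]=0xc7 (big-endian) → word 0x56c7
seq [9+:7] = (word>>9) & 0x7f = 43  ←
tag [3+:6] = (word>>3) & 0x3f = 24
flags [0+:3] = (word>>0) & 0x7 = 7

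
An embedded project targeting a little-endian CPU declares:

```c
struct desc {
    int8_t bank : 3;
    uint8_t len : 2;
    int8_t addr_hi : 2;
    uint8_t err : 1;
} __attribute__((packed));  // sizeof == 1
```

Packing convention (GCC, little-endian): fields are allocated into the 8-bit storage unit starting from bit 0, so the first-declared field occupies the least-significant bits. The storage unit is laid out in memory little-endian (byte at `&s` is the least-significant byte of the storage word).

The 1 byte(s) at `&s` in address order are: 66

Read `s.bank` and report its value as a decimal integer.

[0]=0x66 (little-endian) → word 0x66
bank:3 @ bit 0 → (0x66>>0)&0x7 = 0x6  ←
len:2 @ bit 3 → (0x66>>3)&0x3 = 0x0
addr_hi:2 @ bit 5 → (0x66>>5)&0x3 = 0x3
err:1 @ bit 7 → (0x66>>7)&0x1 = 0x0
bank signed 3b, MSB=1: 6 - 8 = -2

-2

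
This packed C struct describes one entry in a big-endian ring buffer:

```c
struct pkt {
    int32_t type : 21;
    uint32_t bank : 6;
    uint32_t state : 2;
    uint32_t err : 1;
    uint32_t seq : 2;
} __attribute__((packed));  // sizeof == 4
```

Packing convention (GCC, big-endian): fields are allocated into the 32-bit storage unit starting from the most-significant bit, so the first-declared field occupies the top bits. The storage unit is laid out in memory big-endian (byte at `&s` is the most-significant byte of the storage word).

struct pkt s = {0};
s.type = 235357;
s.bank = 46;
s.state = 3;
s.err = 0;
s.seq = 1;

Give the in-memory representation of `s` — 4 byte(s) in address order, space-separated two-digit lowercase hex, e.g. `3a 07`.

1c ba ed d9

type:21 = 235357 → 0x3975d << 11 → word 0x1cbae800
bank:6 = 46 → 0x2e << 5 → word 0x1cbaedc0
state:2 = 3 → 0x3 << 3 → word 0x1cbaedd8
err:1 = 0 → 0x0 << 2 → word 0x1cbaedd8
seq:2 = 1 → 0x1 << 0 → word 0x1cbaedd9
word = 0x1cbaedd9 → big-endian bytes:
  [0]=0x1c  [1]=0xba  [2]=0xed  [3]=0xd9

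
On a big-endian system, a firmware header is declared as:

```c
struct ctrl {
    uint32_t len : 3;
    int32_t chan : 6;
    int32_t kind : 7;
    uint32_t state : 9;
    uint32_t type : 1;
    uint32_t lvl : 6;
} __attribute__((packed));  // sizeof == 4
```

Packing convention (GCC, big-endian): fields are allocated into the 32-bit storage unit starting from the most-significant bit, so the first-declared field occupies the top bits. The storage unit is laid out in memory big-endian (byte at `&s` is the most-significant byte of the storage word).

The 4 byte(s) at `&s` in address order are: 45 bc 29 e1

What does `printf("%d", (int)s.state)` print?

[0]=0x45 [1]=0xbc [2]=0x29 [3]=0xe1 (big-endian) → word 0x45bc29e1
len:3 @ bit 29 → (0x45bc29e1>>29)&0x7 = 0x2
chan:6 @ bit 23 → (0x45bc29e1>>23)&0x3f = 0xb
kind:7 @ bit 16 → (0x45bc29e1>>16)&0x7f = 0x3c
state:9 @ bit 7 → (0x45bc29e1>>7)&0x1ff = 0x53  ←
type:1 @ bit 6 → (0x45bc29e1>>6)&0x1 = 0x1
lvl:6 @ bit 0 → (0x45bc29e1>>0)&0x3f = 0x21

83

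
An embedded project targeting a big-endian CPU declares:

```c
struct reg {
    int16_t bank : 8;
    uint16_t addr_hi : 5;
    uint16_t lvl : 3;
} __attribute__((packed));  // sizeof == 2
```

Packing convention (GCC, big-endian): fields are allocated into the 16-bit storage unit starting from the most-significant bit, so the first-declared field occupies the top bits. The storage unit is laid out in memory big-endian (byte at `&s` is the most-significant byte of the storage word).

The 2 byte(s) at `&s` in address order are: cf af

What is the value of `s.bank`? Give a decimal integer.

-49

[0]=0xcf [1]=0xaf (big-endian) → word 0xcfaf
bank [8+:8] = (word>>8) & 0xff = 207  ←
addr_hi [3+:5] = (word>>3) & 0x1f = 21
lvl [0+:3] = (word>>0) & 0x7 = 7
bank signed 8b, MSB=1: 207 - 256 = -49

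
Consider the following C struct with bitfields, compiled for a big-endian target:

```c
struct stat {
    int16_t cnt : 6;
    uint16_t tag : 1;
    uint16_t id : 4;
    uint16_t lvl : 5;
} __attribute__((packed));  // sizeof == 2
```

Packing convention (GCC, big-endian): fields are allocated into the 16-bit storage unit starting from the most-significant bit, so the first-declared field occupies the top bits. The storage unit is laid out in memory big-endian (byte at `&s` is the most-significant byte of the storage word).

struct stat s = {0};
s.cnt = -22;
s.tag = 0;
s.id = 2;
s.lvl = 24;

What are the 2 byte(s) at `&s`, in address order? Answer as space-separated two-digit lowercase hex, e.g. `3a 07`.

cnt (6b) val=-22 bits=0x2a at bit 10: 0xa800
tag (1b) val=0 bits=0x0 at bit 9: 0xa800
id (4b) val=2 bits=0x2 at bit 5: 0xa840
lvl (5b) val=24 bits=0x18 at bit 0: 0xa858
word = 0xa858 → big-endian bytes:
  [0]=0xa8  [1]=0x58

a8 58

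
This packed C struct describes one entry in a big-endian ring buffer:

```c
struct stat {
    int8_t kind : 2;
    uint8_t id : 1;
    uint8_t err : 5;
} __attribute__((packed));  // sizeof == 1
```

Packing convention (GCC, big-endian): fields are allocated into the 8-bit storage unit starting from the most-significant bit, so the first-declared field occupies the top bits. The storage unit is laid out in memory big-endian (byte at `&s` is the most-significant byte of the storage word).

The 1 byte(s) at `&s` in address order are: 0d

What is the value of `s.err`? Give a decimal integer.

[0]=0x0d (big-endian) → word 0x0d
kind [6+:2] = (word>>6) & 0x3 = 0
id [5+:1] = (word>>5) & 0x1 = 0
err [0+:5] = (word>>0) & 0x1f = 13  ←

13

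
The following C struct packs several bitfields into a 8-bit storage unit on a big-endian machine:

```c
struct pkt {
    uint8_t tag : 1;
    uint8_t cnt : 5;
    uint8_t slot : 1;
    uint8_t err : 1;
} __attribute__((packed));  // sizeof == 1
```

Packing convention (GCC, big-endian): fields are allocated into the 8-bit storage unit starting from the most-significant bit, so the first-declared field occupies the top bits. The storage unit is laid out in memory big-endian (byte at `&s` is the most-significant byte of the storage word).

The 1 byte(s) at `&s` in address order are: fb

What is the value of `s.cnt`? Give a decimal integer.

[0]=0xfb (big-endian) → word 0xfb
tag:1 @ bit 7 → (0xfb>>7)&0x1 = 0x1
cnt:5 @ bit 2 → (0xfb>>2)&0x1f = 0x1e  ←
slot:1 @ bit 1 → (0xfb>>1)&0x1 = 0x1
err:1 @ bit 0 → (0xfb>>0)&0x1 = 0x1

30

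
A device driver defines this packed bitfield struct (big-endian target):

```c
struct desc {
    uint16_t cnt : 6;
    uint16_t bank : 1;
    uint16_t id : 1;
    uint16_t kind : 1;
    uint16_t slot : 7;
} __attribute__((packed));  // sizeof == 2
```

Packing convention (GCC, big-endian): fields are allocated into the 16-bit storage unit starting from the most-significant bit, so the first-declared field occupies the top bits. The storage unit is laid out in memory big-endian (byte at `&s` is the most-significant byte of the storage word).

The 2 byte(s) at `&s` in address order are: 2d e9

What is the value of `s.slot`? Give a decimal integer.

[0]=0x2d [1]=0xe9 (big-endian) → word 0x2de9
cnt [10+:6] = (word>>10) & 0x3f = 11
bank [9+:1] = (word>>9) & 0x1 = 0
id [8+:1] = (word>>8) & 0x1 = 1
kind [7+:1] = (word>>7) & 0x1 = 1
slot [0+:7] = (word>>0) & 0x7f = 105  ←

105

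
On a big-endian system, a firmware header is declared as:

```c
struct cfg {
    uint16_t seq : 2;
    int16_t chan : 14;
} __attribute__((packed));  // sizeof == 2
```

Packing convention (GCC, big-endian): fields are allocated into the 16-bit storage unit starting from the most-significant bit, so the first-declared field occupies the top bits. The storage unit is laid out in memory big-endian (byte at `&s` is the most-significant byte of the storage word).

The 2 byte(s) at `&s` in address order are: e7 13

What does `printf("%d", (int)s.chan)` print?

-6381

[0]=0xe7 [1]=0x13 (big-endian) → word 0xe713
seq [14+:2] = (word>>14) & 0x3 = 3
chan [0+:14] = (word>>0) & 0x3fff = 10003  ←
chan signed 14b, MSB=1: 10003 - 16384 = -6381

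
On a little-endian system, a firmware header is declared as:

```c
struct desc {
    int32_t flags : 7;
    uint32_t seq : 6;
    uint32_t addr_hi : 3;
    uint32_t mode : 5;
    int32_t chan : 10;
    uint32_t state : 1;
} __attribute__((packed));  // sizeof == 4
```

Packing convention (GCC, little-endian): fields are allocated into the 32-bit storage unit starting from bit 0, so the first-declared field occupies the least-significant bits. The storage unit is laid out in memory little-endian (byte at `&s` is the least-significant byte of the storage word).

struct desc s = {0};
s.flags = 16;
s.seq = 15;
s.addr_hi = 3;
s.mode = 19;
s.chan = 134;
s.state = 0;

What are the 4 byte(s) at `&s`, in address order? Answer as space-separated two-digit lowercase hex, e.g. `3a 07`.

90 67 d3 10

flags:7 = 16 → 0x10 << 0 → word 0x00000010
seq:6 = 15 → 0xf << 7 → word 0x00000790
addr_hi:3 = 3 → 0x3 << 13 → word 0x00006790
mode:5 = 19 → 0x13 << 16 → word 0x00136790
chan:10 = 134 → 0x86 << 21 → word 0x10d36790
state:1 = 0 → 0x0 << 31 → word 0x10d36790
word = 0x10d36790 → little-endian bytes:
  [0]=0x90  [1]=0x67  [2]=0xd3  [3]=0x10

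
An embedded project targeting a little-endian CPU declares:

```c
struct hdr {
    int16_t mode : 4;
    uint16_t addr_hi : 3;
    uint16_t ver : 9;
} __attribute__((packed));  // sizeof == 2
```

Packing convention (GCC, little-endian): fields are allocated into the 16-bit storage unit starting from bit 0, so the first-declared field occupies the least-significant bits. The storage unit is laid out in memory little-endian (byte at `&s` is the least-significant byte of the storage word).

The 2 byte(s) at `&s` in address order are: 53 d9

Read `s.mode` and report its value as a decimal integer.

3

[0]=0x53 [1]=0xd9 (little-endian) → word 0xd953
mode [0+:4] = (word>>0) & 0xf = 3  ←
addr_hi [4+:3] = (word>>4) & 0x7 = 5
ver [7+:9] = (word>>7) & 0x1ff = 434
mode signed 4b, MSB=0: value = 3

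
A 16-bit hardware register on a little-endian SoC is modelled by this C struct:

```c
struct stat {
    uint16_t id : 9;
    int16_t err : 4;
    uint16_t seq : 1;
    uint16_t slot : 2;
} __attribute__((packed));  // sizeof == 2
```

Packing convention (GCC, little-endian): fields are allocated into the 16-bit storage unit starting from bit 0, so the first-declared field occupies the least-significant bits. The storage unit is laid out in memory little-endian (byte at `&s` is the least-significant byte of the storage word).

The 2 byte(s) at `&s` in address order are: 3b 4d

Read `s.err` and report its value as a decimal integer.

[0]=0x3b [1]=0x4d (little-endian) → word 0x4d3b
id [0+:9] = (word>>0) & 0x1ff = 315
err [9+:4] = (word>>9) & 0xf = 6  ←
seq [13+:1] = (word>>13) & 0x1 = 0
slot [14+:2] = (word>>14) & 0x3 = 1
err signed 4b, MSB=0: value = 6

6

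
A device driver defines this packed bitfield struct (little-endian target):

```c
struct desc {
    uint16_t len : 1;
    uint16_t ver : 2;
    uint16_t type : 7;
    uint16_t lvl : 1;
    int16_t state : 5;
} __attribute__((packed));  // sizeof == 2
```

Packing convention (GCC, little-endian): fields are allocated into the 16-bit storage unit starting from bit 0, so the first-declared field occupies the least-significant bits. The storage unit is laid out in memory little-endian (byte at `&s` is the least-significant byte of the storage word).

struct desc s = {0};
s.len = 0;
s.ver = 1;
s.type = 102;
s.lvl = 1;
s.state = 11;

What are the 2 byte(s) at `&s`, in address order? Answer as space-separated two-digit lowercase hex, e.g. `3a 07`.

32 5f

[0+:1] len=0 & 0x1 = 0x0; word=0x0000
[1+:2] ver=1 & 0x3 = 0x1; word=0x0002
[3+:7] type=102 & 0x7f = 0x66; word=0x0332
[10+:1] lvl=1 & 0x1 = 0x1; word=0x0732
[11+:5] state=11 & 0x1f = 0xb; word=0x5f32
word = 0x5f32 → little-endian bytes:
  [0]=0x32  [1]=0x5f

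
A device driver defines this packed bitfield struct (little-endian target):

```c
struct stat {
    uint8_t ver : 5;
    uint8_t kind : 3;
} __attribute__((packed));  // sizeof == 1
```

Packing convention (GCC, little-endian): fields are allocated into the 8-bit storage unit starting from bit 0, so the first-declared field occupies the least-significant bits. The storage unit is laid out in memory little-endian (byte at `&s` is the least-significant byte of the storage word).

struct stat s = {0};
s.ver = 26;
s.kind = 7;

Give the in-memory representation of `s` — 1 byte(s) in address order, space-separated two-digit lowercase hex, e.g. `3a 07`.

fa

[0+:5] ver=26 & 0x1f = 0x1a; word=0x1a
[5+:3] kind=7 & 0x7 = 0x7; word=0xfa
word = 0xfa → little-endian bytes:
  [0]=0xfa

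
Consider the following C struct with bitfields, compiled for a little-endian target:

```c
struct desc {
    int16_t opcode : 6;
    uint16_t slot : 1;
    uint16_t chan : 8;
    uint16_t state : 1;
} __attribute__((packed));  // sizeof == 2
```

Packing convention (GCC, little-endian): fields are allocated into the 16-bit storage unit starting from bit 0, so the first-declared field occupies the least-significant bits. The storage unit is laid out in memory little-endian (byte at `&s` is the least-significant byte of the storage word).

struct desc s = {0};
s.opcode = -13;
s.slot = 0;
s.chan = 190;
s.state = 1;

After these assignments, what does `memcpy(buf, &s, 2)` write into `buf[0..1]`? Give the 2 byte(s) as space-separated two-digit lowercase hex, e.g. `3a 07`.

33 df

[0+:6] opcode=-13 & 0x3f = 0x33; word=0x0033
[6+:1] slot=0 & 0x1 = 0x0; word=0x0033
[7+:8] chan=190 & 0xff = 0xbe; word=0x5f33
[15+:1] state=1 & 0x1 = 0x1; word=0xdf33
word = 0xdf33 → little-endian bytes:
  [0]=0x33  [1]=0xdf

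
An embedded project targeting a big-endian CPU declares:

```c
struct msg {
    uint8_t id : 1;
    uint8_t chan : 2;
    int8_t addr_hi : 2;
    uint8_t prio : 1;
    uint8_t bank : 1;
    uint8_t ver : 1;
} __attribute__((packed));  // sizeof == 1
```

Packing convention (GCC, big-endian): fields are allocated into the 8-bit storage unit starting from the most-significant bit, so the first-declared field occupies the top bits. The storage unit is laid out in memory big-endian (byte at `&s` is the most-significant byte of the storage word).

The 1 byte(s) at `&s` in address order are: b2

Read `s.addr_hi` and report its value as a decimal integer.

-2

[0]=0xb2 (big-endian) → word 0xb2
id:1 @ bit 7 → (0xb2>>7)&0x1 = 0x1
chan:2 @ bit 5 → (0xb2>>5)&0x3 = 0x1
addr_hi:2 @ bit 3 → (0xb2>>3)&0x3 = 0x2  ←
prio:1 @ bit 2 → (0xb2>>2)&0x1 = 0x0
bank:1 @ bit 1 → (0xb2>>1)&0x1 = 0x1
ver:1 @ bit 0 → (0xb2>>0)&0x1 = 0x0
addr_hi signed 2b, MSB=1: 2 - 4 = -2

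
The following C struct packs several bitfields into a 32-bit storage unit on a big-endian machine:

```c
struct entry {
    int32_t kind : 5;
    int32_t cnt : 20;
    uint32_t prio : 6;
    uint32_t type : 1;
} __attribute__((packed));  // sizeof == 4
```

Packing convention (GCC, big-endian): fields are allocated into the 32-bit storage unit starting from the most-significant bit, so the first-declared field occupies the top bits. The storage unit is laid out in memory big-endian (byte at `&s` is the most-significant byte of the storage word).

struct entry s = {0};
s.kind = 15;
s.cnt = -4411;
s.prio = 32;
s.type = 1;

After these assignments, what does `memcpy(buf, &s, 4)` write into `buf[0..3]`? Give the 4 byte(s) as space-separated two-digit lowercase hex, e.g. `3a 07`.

7f f7 62 c1

kind:5 = 15 → 0xf << 27 → word 0x78000000
cnt:20 = -4411 → 0xfeec5 << 7 → word 0x7ff76280
prio:6 = 32 → 0x20 << 1 → word 0x7ff762c0
type:1 = 1 → 0x1 << 0 → word 0x7ff762c1
word = 0x7ff762c1 → big-endian bytes:
  [0]=0x7f  [1]=0xf7  [2]=0x62  [3]=0xc1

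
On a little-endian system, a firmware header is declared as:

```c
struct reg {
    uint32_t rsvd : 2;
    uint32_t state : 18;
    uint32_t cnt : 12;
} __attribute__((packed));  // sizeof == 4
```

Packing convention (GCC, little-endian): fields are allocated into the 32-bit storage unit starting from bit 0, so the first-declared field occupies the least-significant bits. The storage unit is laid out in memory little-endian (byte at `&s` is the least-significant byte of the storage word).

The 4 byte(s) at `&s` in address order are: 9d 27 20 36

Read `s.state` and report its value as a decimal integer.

[0]=0x9d [1]=0x27 [2]=0x20 [3]=0x36 (little-endian) → word 0x3620279d
rsvd:2 @ bit 0 → (0x3620279d>>0)&0x3 = 0x1
state:18 @ bit 2 → (0x3620279d>>2)&0x3ffff = 0x9e7  ←
cnt:12 @ bit 20 → (0x3620279d>>20)&0xfff = 0x362

2535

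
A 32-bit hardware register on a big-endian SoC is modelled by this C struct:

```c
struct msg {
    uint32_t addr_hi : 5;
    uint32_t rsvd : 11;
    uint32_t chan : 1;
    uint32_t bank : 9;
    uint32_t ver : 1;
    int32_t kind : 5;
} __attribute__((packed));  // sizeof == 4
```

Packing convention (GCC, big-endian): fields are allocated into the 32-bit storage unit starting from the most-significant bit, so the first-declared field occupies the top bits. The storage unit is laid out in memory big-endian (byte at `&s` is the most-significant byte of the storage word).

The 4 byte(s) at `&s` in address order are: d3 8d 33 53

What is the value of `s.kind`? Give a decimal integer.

[0]=0xd3 [1]=0x8d [2]=0x33 [3]=0x53 (big-endian) → word 0xd38d3353
addr_hi [27+:5] = (word>>27) & 0x1f = 26
rsvd [16+:11] = (word>>16) & 0x7ff = 909
chan [15+:1] = (word>>15) & 0x1 = 0
bank [6+:9] = (word>>6) & 0x1ff = 205
ver [5+:1] = (word>>5) & 0x1 = 0
kind [0+:5] = (word>>0) & 0x1f = 19  ←
kind signed 5b, MSB=1: 19 - 32 = -13

-13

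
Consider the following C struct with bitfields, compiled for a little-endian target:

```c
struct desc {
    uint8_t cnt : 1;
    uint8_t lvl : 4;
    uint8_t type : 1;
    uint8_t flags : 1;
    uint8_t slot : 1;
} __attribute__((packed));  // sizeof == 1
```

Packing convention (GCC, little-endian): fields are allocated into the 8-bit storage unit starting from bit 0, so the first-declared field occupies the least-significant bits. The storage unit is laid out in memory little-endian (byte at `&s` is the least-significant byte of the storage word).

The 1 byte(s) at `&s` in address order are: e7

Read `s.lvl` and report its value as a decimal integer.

3

[0]=0xe7 (little-endian) → word 0xe7
cnt [0+:1] = (word>>0) & 0x1 = 1
lvl [1+:4] = (word>>1) & 0xf = 3  ←
type [5+:1] = (word>>5) & 0x1 = 1
flags [6+:1] = (word>>6) & 0x1 = 1
slot [7+:1] = (word>>7) & 0x1 = 1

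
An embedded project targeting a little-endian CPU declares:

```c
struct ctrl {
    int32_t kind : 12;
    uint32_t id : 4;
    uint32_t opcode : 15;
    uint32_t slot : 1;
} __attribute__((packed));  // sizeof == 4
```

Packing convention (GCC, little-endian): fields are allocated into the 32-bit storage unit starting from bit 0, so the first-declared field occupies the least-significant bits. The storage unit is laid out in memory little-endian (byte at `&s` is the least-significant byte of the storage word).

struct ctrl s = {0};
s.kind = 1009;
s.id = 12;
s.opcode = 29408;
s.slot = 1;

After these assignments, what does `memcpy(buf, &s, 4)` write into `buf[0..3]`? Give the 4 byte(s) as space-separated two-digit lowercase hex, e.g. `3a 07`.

f1 c3 e0 f2

kind (12b) val=1009 bits=0x3f1 at bit 0: 0x000003f1
id (4b) val=12 bits=0xc at bit 12: 0x0000c3f1
opcode (15b) val=29408 bits=0x72e0 at bit 16: 0x72e0c3f1
slot (1b) val=1 bits=0x1 at bit 31: 0xf2e0c3f1
word = 0xf2e0c3f1 → little-endian bytes:
  [0]=0xf1  [1]=0xc3  [2]=0xe0  [3]=0xf2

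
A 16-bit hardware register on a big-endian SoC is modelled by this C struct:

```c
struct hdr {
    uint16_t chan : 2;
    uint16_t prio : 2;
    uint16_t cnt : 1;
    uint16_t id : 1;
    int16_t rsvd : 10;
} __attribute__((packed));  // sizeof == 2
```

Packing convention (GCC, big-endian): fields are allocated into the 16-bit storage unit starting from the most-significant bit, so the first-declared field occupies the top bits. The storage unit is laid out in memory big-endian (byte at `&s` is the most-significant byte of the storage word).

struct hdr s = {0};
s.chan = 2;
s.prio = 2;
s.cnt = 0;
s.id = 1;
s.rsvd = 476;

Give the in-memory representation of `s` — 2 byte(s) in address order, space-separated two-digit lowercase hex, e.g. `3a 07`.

a5 dc

chan (2b) val=2 bits=0x2 at bit 14: 0x8000
prio (2b) val=2 bits=0x2 at bit 12: 0xa000
cnt (1b) val=0 bits=0x0 at bit 11: 0xa000
id (1b) val=1 bits=0x1 at bit 10: 0xa400
rsvd (10b) val=476 bits=0x1dc at bit 0: 0xa5dc
word = 0xa5dc → big-endian bytes:
  [0]=0xa5  [1]=0xdc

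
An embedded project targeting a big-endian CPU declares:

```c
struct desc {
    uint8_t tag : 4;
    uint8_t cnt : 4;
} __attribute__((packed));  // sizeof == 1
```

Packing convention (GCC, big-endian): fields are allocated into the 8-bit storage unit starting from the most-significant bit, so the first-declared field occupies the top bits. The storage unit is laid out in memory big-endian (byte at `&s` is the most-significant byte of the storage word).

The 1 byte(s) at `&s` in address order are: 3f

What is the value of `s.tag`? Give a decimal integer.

[0]=0x3f (big-endian) → word 0x3f
tag:4 @ bit 4 → (0x3f>>4)&0xf = 0x3  ←
cnt:4 @ bit 0 → (0x3f>>0)&0xf = 0xf

3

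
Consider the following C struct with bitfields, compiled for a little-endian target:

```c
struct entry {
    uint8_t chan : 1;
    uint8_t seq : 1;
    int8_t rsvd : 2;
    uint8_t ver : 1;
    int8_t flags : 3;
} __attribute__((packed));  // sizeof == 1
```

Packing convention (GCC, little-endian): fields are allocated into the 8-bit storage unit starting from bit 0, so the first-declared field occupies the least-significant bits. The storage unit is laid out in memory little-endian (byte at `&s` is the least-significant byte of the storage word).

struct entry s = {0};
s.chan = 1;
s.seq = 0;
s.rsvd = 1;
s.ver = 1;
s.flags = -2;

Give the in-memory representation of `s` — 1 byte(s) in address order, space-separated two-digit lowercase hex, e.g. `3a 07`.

d5

chan (1b) val=1 bits=0x1 at bit 0: 0x01
seq (1b) val=0 bits=0x0 at bit 1: 0x01
rsvd (2b) val=1 bits=0x1 at bit 2: 0x05
ver (1b) val=1 bits=0x1 at bit 4: 0x15
flags (3b) val=-2 bits=0x6 at bit 5: 0xd5
word = 0xd5 → little-endian bytes:
  [0]=0xd5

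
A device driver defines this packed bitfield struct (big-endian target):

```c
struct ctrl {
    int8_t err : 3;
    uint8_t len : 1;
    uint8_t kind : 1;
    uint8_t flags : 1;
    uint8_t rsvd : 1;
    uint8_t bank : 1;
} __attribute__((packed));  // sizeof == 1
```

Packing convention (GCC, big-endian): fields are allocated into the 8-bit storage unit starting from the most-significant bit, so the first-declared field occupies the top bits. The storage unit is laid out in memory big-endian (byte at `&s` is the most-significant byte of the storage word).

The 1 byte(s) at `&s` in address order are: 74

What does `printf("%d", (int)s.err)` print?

[0]=0x74 (big-endian) → word 0x74
err [5+:3] = (word>>5) & 0x7 = 3  ←
len [4+:1] = (word>>4) & 0x1 = 1
kind [3+:1] = (word>>3) & 0x1 = 0
flags [2+:1] = (word>>2) & 0x1 = 1
rsvd [1+:1] = (word>>1) & 0x1 = 0
bank [0+:1] = (word>>0) & 0x1 = 0
err signed 3b, MSB=0: value = 3

3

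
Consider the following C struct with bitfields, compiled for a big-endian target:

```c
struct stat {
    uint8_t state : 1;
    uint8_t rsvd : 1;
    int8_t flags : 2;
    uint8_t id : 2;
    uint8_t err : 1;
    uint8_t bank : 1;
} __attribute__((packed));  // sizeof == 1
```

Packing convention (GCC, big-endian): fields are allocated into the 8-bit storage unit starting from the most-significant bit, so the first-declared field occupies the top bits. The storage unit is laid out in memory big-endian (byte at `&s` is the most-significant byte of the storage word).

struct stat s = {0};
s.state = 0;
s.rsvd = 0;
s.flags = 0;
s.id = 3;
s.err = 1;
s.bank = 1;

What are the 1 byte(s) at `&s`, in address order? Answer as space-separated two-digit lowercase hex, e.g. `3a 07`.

0f

[7+:1] state=0 & 0x1 = 0x0; word=0x00
[6+:1] rsvd=0 & 0x1 = 0x0; word=0x00
[4+:2] flags=0 & 0x3 = 0x0; word=0x00
[2+:2] id=3 & 0x3 = 0x3; word=0x0c
[1+:1] err=1 & 0x1 = 0x1; word=0x0e
[0+:1] bank=1 & 0x1 = 0x1; word=0x0f
word = 0x0f → big-endian bytes:
  [0]=0x0f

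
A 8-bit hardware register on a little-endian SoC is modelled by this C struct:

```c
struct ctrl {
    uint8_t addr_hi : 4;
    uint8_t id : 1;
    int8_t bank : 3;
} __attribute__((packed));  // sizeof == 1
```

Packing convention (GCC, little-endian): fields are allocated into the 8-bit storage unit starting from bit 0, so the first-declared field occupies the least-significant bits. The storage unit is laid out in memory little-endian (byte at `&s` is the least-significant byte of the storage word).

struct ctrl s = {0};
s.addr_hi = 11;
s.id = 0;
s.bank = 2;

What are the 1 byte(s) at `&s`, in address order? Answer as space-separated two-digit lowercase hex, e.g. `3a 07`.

4b

addr_hi (4b) val=11 bits=0xb at bit 0: 0x0b
id (1b) val=0 bits=0x0 at bit 4: 0x0b
bank (3b) val=2 bits=0x2 at bit 5: 0x4b
word = 0x4b → little-endian bytes:
  [0]=0x4b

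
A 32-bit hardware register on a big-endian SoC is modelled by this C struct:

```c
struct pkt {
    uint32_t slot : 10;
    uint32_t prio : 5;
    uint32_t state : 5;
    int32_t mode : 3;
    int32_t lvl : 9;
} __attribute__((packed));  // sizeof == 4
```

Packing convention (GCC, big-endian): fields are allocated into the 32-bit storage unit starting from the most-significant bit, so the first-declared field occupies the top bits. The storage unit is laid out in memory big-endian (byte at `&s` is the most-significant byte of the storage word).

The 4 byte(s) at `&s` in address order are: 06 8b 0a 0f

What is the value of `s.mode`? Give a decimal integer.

-3

[0]=0x06 [1]=0x8b [2]=0x0a [3]=0x0f (big-endian) → word 0x068b0a0f
slot [22+:10] = (word>>22) & 0x3ff = 26
prio [17+:5] = (word>>17) & 0x1f = 5
state [12+:5] = (word>>12) & 0x1f = 16
mode [9+:3] = (word>>9) & 0x7 = 5  ←
lvl [0+:9] = (word>>0) & 0x1ff = 15
mode signed 3b, MSB=1: 5 - 8 = -3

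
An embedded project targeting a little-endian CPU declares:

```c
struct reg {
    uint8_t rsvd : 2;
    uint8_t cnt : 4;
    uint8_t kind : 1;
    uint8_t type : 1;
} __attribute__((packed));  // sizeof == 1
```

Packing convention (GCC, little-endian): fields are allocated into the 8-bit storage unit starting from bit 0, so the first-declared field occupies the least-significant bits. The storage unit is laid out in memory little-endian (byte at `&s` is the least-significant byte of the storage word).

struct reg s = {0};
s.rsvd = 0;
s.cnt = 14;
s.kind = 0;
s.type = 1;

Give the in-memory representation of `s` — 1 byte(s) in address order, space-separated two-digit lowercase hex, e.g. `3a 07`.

b8

rsvd (2b) val=0 bits=0x0 at bit 0: 0x00
cnt (4b) val=14 bits=0xe at bit 2: 0x38
kind (1b) val=0 bits=0x0 at bit 6: 0x38
type (1b) val=1 bits=0x1 at bit 7: 0xb8
word = 0xb8 → little-endian bytes:
  [0]=0xb8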